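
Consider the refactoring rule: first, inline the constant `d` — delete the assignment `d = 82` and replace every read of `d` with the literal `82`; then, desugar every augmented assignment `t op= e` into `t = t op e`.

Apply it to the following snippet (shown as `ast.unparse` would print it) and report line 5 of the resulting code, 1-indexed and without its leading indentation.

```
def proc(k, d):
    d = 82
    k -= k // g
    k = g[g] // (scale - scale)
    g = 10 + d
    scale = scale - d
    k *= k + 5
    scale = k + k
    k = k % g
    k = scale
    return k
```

Transformed code:
def proc(k, d):
    k = k - k // g
    k = g[g] // (scale - scale)
    g = 10 + 82
    scale = scale - 82
    k = k * (k + 5)
    scale = k + k
    k = k % g
    k = scale
    return k

scale = scale - 82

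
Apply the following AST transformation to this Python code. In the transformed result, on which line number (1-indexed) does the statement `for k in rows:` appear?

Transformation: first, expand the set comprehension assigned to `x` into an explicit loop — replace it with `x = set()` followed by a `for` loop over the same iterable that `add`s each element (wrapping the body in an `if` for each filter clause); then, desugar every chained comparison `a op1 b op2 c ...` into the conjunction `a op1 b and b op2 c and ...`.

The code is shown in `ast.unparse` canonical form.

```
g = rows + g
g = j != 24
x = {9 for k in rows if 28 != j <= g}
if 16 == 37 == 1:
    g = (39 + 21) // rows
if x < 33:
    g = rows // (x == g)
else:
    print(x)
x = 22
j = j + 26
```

Transformed code:
g = rows + g
g = j != 24
x = set()
for k in rows:
    if 28 != j and j <= g:
        x.add(9)
if 16 == 37 and 37 == 1:
    g = (39 + 21) // rows
if x < 33:
    g = rows // (x == g)
else:
    print(x)
x = 22
j = j + 26

4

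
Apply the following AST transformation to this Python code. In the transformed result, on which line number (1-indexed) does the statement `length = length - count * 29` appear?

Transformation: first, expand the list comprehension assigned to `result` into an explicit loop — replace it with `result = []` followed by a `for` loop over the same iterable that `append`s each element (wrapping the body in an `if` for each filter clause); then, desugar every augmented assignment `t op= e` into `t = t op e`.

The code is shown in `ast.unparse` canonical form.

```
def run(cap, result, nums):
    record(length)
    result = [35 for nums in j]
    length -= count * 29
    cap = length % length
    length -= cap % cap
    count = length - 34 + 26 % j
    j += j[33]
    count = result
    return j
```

Transformed code:
def run(cap, result, nums):
    record(length)
    result = []
    for nums in j:
        result.append(35)
    length = length - count * 29
    cap = length % length
    length = length - cap % cap
    count = length - 34 + 26 % j
    j = j + j[33]
    count = result
    return j

6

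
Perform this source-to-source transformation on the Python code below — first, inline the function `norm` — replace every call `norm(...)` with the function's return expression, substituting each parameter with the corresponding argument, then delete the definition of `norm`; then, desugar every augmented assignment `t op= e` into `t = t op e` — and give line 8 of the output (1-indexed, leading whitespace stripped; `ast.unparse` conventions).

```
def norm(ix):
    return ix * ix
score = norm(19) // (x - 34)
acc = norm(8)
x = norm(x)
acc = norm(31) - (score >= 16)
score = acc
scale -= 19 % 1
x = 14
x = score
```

Transformed code:
score = 19 * 19 // (x - 34)
acc = 8 * 8
x = x * x
acc = 31 * 31 - (score >= 16)
score = acc
scale = scale - 19 % 1
x = 14
x = score

x = score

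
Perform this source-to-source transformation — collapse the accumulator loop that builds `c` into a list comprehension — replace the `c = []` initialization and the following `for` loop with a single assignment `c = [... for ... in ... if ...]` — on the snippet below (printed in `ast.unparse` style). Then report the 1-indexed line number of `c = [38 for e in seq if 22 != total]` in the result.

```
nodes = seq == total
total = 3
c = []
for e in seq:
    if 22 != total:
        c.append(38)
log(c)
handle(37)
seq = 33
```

3

Transformed code:
nodes = seq == total
total = 3
c = [38 for e in seq if 22 != total]
log(c)
handle(37)
seq = 33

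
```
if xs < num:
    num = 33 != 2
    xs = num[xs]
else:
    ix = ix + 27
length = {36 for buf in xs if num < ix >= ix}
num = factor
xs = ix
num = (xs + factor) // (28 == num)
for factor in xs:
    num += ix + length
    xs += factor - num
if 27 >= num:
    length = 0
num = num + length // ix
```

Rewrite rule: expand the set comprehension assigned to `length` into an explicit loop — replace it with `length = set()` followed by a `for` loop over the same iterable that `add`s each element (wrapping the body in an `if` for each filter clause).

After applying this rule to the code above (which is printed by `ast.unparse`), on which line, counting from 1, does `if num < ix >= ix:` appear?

8

Transformed code:
if xs < num:
    num = 33 != 2
    xs = num[xs]
else:
    ix = ix + 27
length = set()
for buf in xs:
    if num < ix >= ix:
        length.add(36)
num = factor
xs = ix
num = (xs + factor) // (28 == num)
for factor in xs:
    num += ix + length
    xs += factor - num
if 27 >= num:
    length = 0
num = num + length // ix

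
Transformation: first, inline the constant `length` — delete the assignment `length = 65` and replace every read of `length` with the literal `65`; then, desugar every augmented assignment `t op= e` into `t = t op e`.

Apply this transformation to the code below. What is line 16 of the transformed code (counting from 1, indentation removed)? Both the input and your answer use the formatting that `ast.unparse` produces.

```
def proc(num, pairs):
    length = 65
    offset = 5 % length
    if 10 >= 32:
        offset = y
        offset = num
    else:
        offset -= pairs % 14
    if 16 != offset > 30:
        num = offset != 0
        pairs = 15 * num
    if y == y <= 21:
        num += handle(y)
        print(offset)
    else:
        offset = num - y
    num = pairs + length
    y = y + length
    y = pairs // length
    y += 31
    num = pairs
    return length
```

num = pairs + 65

Transformed code:
def proc(num, pairs):
    offset = 5 % 65
    if 10 >= 32:
        offset = y
        offset = num
    else:
        offset = offset - pairs % 14
    if 16 != offset > 30:
        num = offset != 0
        pairs = 15 * num
    if y == y <= 21:
        num = num + handle(y)
        print(offset)
    else:
        offset = num - y
    num = pairs + 65
    y = y + 65
    y = pairs // 65
    y = y + 31
    num = pairs
    return 65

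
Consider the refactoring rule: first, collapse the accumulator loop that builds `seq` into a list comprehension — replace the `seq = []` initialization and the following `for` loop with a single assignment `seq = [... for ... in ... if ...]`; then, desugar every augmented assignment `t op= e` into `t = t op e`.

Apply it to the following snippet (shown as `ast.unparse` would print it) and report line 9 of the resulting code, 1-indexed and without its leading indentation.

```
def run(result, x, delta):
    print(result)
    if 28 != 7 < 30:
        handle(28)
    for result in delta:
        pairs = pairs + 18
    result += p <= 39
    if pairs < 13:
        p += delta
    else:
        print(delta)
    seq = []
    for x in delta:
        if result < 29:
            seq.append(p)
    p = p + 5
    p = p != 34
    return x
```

Transformed code:
def run(result, x, delta):
    print(result)
    if 28 != 7 < 30:
        handle(28)
    for result in delta:
        pairs = pairs + 18
    result = result + (p <= 39)
    if pairs < 13:
        p = p + delta
    else:
        print(delta)
    seq = [p for x in delta if result < 29]
    p = p + 5
    p = p != 34
    return x

p = p + delta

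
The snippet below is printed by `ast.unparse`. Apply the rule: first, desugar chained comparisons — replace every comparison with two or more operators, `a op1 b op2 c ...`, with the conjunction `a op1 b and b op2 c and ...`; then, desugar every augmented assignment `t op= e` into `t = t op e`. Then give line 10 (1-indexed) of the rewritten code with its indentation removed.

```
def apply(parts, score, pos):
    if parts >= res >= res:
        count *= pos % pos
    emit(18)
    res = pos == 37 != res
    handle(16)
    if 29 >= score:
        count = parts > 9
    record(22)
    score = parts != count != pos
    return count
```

Transformed code:
def apply(parts, score, pos):
    if parts >= res and res >= res:
        count = count * (pos % pos)
    emit(18)
    res = pos == 37 and 37 != res
    handle(16)
    if 29 >= score:
        count = parts > 9
    record(22)
    score = parts != count and count != pos
    return count

score = parts != count and count != pos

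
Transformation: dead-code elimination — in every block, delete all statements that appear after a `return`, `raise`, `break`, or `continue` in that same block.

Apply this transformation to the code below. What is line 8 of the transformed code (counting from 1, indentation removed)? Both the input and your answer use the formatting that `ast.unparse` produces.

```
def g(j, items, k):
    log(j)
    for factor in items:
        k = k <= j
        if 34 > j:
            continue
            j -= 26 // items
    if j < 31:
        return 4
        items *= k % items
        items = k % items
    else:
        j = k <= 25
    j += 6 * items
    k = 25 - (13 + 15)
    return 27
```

return 4

Transformed code:
def g(j, items, k):
    log(j)
    for factor in items:
        k = k <= j
        if 34 > j:
            continue
    if j < 31:
        return 4
    else:
        j = k <= 25
    j += 6 * items
    k = 25 - (13 + 15)
    return 27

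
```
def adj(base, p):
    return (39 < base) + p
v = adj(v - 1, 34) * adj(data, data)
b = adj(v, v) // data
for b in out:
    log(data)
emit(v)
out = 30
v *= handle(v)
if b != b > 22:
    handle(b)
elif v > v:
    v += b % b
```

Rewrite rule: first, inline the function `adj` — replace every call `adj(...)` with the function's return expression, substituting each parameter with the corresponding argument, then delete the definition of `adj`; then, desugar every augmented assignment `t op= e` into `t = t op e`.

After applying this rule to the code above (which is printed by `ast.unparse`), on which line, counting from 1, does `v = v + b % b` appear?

11

Transformed code:
v = ((39 < v - 1) + 34) * ((39 < data) + data)
b = ((39 < v) + v) // data
for b in out:
    log(data)
emit(v)
out = 30
v = v * handle(v)
if b != b > 22:
    handle(b)
elif v > v:
    v = v + b % b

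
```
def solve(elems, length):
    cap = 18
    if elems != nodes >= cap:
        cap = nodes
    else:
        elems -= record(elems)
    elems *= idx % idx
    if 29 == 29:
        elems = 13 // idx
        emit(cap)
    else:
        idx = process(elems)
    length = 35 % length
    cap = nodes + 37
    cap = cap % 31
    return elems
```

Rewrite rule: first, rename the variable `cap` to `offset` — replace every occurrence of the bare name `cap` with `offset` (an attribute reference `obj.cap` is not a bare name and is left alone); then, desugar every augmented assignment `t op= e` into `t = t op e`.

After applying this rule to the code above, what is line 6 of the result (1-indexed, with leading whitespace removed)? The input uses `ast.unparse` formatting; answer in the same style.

elems = elems - record(elems)

Transformed code:
def solve(elems, length):
    offset = 18
    if elems != nodes >= offset:
        offset = nodes
    else:
        elems = elems - record(elems)
    elems = elems * (idx % idx)
    if 29 == 29:
        elems = 13 // idx
        emit(offset)
    else:
        idx = process(elems)
    length = 35 % length
    offset = nodes + 37
    offset = offset % 31
    return elems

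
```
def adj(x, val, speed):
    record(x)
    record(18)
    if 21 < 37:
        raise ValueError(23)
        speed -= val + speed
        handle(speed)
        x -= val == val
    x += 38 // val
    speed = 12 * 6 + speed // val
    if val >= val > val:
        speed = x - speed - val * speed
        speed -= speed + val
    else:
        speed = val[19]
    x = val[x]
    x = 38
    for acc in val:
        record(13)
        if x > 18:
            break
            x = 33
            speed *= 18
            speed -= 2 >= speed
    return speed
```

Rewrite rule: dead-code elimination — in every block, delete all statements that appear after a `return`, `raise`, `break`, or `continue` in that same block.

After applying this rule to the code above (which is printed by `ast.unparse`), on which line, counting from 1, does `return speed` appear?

Transformed code:
def adj(x, val, speed):
    record(x)
    record(18)
    if 21 < 37:
        raise ValueError(23)
    x += 38 // val
    speed = 12 * 6 + speed // val
    if val >= val > val:
        speed = x - speed - val * speed
        speed -= speed + val
    else:
        speed = val[19]
    x = val[x]
    x = 38
    for acc in val:
        record(13)
        if x > 18:
            break
    return speed

19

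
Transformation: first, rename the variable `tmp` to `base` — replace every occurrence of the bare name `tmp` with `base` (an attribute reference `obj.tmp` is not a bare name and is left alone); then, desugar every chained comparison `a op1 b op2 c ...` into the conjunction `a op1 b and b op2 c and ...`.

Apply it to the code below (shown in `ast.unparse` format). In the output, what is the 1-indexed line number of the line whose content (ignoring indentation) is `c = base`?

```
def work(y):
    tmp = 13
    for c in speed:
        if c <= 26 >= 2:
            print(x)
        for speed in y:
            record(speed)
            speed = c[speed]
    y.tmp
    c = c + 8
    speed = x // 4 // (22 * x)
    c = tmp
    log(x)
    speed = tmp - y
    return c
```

Transformed code:
def work(y):
    base = 13
    for c in speed:
        if c <= 26 and 26 >= 2:
            print(x)
        for speed in y:
            record(speed)
            speed = c[speed]
    y.tmp
    c = c + 8
    speed = x // 4 // (22 * x)
    c = base
    log(x)
    speed = base - y
    return c

12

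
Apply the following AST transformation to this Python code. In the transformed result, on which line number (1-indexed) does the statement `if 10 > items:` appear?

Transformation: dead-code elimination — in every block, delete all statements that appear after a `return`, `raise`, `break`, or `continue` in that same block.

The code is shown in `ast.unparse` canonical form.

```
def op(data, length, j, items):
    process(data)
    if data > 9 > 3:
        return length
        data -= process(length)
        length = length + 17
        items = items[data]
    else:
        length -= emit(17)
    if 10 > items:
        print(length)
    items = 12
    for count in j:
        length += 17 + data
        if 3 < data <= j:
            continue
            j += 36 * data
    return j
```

7

Transformed code:
def op(data, length, j, items):
    process(data)
    if data > 9 > 3:
        return length
    else:
        length -= emit(17)
    if 10 > items:
        print(length)
    items = 12
    for count in j:
        length += 17 + data
        if 3 < data <= j:
            continue
    return j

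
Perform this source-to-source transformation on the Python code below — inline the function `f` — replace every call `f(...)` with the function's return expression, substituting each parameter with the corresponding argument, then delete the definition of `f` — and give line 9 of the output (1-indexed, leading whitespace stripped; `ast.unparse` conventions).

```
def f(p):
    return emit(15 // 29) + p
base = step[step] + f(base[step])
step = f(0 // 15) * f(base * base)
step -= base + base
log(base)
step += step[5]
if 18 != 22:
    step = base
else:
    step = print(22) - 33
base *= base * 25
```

step = print(22) - 33

Transformed code:
base = step[step] + (emit(15 // 29) + base[step])
step = (emit(15 // 29) + 0 // 15) * (emit(15 // 29) + base * base)
step -= base + base
log(base)
step += step[5]
if 18 != 22:
    step = base
else:
    step = print(22) - 33
base *= base * 25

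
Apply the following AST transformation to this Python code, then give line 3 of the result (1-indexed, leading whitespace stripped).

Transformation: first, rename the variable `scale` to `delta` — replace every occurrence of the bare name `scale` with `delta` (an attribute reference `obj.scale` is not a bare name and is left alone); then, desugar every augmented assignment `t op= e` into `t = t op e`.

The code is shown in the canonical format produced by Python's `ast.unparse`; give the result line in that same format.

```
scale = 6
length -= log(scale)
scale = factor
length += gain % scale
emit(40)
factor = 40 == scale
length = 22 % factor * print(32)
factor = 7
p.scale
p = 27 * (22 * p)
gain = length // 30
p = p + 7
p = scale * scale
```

delta = factor

Transformed code:
delta = 6
length = length - log(delta)
delta = factor
length = length + gain % delta
emit(40)
factor = 40 == delta
length = 22 % factor * print(32)
factor = 7
p.scale
p = 27 * (22 * p)
gain = length // 30
p = p + 7
p = delta * delta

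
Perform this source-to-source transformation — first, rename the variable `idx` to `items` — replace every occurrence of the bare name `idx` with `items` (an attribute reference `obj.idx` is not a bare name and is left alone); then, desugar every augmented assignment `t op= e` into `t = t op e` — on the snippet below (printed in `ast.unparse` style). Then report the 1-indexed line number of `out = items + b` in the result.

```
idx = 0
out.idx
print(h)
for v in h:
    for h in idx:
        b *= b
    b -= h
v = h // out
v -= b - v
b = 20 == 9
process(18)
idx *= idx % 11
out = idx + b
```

13

Transformed code:
items = 0
out.idx
print(h)
for v in h:
    for h in items:
        b = b * b
    b = b - h
v = h // out
v = v - (b - v)
b = 20 == 9
process(18)
items = items * (items % 11)
out = items + b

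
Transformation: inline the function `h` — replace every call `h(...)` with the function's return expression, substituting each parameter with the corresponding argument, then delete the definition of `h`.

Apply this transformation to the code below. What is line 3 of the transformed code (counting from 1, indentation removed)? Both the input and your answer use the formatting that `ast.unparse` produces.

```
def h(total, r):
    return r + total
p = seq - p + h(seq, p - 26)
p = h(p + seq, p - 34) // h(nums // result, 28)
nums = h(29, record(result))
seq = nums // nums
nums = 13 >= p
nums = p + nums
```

Transformed code:
p = seq - p + (p - 26 + seq)
p = (p - 34 + (p + seq)) // (28 + nums // result)
nums = record(result) + 29
seq = nums // nums
nums = 13 >= p
nums = p + nums

nums = record(result) + 29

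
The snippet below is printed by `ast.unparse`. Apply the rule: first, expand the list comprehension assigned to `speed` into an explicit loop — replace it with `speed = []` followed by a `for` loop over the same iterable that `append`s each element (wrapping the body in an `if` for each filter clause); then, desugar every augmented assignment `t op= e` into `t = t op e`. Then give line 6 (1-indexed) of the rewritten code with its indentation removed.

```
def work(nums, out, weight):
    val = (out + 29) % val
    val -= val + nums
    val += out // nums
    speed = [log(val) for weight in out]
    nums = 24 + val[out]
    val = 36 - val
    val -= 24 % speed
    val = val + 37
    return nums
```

Transformed code:
def work(nums, out, weight):
    val = (out + 29) % val
    val = val - (val + nums)
    val = val + out // nums
    speed = []
    for weight in out:
        speed.append(log(val))
    nums = 24 + val[out]
    val = 36 - val
    val = val - 24 % speed
    val = val + 37
    return nums

for weight in out:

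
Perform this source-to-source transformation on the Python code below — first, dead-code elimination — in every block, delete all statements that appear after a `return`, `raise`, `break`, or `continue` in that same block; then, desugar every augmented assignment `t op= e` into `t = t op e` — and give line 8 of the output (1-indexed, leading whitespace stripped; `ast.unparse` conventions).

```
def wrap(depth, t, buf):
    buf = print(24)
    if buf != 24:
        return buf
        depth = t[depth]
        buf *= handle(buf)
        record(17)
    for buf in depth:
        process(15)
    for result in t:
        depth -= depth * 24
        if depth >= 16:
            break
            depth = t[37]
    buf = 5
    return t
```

depth = depth - depth * 24

Transformed code:
def wrap(depth, t, buf):
    buf = print(24)
    if buf != 24:
        return buf
    for buf in depth:
        process(15)
    for result in t:
        depth = depth - depth * 24
        if depth >= 16:
            break
    buf = 5
    return t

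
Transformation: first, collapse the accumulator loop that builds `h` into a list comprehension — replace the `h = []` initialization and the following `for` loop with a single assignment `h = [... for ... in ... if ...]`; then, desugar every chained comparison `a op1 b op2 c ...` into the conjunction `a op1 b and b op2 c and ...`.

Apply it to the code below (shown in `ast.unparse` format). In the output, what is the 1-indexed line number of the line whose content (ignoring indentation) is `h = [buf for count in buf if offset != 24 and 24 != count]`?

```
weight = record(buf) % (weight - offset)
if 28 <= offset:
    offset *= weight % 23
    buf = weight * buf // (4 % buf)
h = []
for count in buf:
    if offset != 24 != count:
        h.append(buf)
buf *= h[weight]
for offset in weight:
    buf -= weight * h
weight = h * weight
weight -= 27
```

5

Transformed code:
weight = record(buf) % (weight - offset)
if 28 <= offset:
    offset *= weight % 23
    buf = weight * buf // (4 % buf)
h = [buf for count in buf if offset != 24 and 24 != count]
buf *= h[weight]
for offset in weight:
    buf -= weight * h
weight = h * weight
weight -= 27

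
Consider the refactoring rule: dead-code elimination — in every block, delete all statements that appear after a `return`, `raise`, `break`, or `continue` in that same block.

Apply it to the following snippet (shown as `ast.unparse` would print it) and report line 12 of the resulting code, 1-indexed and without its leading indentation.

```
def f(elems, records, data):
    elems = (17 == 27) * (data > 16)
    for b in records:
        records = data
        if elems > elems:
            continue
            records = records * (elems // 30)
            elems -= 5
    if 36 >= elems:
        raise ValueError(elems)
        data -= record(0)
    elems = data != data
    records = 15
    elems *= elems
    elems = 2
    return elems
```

Transformed code:
def f(elems, records, data):
    elems = (17 == 27) * (data > 16)
    for b in records:
        records = data
        if elems > elems:
            continue
    if 36 >= elems:
        raise ValueError(elems)
    elems = data != data
    records = 15
    elems *= elems
    elems = 2
    return elems

elems = 2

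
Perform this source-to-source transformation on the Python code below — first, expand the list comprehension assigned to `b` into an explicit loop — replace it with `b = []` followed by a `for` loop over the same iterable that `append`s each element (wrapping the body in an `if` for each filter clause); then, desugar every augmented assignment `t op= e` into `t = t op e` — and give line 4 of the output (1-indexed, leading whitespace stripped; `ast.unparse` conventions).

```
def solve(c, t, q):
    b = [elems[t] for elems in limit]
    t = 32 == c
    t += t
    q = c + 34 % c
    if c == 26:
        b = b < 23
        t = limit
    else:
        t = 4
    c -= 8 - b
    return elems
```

b.append(elems[t])

Transformed code:
def solve(c, t, q):
    b = []
    for elems in limit:
        b.append(elems[t])
    t = 32 == c
    t = t + t
    q = c + 34 % c
    if c == 26:
        b = b < 23
        t = limit
    else:
        t = 4
    c = c - (8 - b)
    return elems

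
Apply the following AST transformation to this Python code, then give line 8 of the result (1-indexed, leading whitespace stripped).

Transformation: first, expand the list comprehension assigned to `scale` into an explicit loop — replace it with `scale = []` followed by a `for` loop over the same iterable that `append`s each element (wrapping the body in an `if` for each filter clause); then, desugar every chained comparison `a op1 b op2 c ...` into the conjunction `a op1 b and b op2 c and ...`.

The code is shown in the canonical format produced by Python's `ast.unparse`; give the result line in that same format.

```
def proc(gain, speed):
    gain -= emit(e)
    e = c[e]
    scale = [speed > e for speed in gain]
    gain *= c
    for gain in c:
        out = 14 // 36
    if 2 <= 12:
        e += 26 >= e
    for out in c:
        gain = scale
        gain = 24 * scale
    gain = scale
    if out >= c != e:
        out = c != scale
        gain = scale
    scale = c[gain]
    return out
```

Transformed code:
def proc(gain, speed):
    gain -= emit(e)
    e = c[e]
    scale = []
    for speed in gain:
        scale.append(speed > e)
    gain *= c
    for gain in c:
        out = 14 // 36
    if 2 <= 12:
        e += 26 >= e
    for out in c:
        gain = scale
        gain = 24 * scale
    gain = scale
    if out >= c and c != e:
        out = c != scale
        gain = scale
    scale = c[gain]
    return out

for gain in c:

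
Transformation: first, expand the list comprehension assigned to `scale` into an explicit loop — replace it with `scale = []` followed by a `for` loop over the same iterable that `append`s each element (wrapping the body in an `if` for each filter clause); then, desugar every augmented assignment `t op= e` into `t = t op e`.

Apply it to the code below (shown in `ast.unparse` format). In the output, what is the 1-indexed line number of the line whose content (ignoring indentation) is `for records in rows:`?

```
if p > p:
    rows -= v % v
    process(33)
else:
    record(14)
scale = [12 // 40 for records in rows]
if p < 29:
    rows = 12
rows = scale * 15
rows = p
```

Transformed code:
if p > p:
    rows = rows - v % v
    process(33)
else:
    record(14)
scale = []
for records in rows:
    scale.append(12 // 40)
if p < 29:
    rows = 12
rows = scale * 15
rows = p

7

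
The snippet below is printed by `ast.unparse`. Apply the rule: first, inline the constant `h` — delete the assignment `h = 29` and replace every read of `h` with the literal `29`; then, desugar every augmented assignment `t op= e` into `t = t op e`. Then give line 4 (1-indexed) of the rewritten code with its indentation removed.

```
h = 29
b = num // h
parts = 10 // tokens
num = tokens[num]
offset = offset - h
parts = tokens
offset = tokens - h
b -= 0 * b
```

Transformed code:
b = num // 29
parts = 10 // tokens
num = tokens[num]
offset = offset - 29
parts = tokens
offset = tokens - 29
b = b - 0 * b

offset = offset - 29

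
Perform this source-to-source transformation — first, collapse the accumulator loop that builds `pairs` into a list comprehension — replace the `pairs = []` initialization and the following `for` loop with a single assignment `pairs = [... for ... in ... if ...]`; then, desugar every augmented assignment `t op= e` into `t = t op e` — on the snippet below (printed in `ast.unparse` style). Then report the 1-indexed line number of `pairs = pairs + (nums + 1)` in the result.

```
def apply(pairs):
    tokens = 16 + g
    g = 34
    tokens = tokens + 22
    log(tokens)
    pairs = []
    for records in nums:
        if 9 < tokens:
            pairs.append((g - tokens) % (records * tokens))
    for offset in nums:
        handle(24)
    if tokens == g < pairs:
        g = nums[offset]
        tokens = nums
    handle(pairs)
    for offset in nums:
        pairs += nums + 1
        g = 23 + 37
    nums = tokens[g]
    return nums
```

Transformed code:
def apply(pairs):
    tokens = 16 + g
    g = 34
    tokens = tokens + 22
    log(tokens)
    pairs = [(g - tokens) % (records * tokens) for records in nums if 9 < tokens]
    for offset in nums:
        handle(24)
    if tokens == g < pairs:
        g = nums[offset]
        tokens = nums
    handle(pairs)
    for offset in nums:
        pairs = pairs + (nums + 1)
        g = 23 + 37
    nums = tokens[g]
    return nums

14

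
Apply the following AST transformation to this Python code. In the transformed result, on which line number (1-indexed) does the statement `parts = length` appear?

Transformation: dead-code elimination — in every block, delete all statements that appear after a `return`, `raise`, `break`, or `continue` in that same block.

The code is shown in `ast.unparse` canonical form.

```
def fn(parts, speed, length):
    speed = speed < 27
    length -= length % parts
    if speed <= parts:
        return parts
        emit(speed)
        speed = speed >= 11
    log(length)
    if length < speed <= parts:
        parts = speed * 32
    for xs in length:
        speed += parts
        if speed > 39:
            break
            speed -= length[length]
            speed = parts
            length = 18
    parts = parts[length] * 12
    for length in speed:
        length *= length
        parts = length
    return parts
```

Transformed code:
def fn(parts, speed, length):
    speed = speed < 27
    length -= length % parts
    if speed <= parts:
        return parts
    log(length)
    if length < speed <= parts:
        parts = speed * 32
    for xs in length:
        speed += parts
        if speed > 39:
            break
    parts = parts[length] * 12
    for length in speed:
        length *= length
        parts = length
    return parts

16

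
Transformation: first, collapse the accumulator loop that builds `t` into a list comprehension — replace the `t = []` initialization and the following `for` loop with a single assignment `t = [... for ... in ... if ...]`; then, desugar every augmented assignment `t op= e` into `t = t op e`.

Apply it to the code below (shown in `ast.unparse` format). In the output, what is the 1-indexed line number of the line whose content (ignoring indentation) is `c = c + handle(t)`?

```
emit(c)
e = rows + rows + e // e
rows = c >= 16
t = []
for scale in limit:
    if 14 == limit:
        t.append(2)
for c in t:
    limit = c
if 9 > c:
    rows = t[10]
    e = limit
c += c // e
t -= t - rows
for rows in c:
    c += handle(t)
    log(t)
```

Transformed code:
emit(c)
e = rows + rows + e // e
rows = c >= 16
t = [2 for scale in limit if 14 == limit]
for c in t:
    limit = c
if 9 > c:
    rows = t[10]
    e = limit
c = c + c // e
t = t - (t - rows)
for rows in c:
    c = c + handle(t)
    log(t)

13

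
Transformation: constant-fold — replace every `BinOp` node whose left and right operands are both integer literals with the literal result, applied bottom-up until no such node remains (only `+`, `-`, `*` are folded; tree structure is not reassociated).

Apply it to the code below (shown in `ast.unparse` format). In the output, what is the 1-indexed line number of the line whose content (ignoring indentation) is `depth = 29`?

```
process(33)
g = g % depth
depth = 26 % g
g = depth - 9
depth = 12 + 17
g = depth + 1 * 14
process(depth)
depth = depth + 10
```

5

Transformed code:
process(33)
g = g % depth
depth = 26 % g
g = depth - 9
depth = 29
g = depth + 14
process(depth)
depth = depth + 10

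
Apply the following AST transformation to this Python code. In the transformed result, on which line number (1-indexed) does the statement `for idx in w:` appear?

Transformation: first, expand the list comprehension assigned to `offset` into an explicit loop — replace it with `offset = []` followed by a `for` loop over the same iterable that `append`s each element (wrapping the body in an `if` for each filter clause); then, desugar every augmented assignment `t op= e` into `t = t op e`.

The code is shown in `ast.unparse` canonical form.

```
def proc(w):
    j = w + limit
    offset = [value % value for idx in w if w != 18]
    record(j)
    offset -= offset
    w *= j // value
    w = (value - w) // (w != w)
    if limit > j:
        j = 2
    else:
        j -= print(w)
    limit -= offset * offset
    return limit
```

Transformed code:
def proc(w):
    j = w + limit
    offset = []
    for idx in w:
        if w != 18:
            offset.append(value % value)
    record(j)
    offset = offset - offset
    w = w * (j // value)
    w = (value - w) // (w != w)
    if limit > j:
        j = 2
    else:
        j = j - print(w)
    limit = limit - offset * offset
    return limit

4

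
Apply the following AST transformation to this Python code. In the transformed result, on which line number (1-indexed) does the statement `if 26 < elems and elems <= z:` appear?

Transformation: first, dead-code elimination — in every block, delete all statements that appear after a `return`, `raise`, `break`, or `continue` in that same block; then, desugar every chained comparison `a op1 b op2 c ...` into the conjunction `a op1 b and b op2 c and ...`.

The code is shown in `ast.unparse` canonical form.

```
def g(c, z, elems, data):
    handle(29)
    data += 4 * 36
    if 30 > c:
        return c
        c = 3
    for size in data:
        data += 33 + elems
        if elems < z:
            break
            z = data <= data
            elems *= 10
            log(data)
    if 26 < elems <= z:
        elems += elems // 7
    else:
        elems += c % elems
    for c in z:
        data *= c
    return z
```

Transformed code:
def g(c, z, elems, data):
    handle(29)
    data += 4 * 36
    if 30 > c:
        return c
    for size in data:
        data += 33 + elems
        if elems < z:
            break
    if 26 < elems and elems <= z:
        elems += elems // 7
    else:
        elems += c % elems
    for c in z:
        data *= c
    return z

10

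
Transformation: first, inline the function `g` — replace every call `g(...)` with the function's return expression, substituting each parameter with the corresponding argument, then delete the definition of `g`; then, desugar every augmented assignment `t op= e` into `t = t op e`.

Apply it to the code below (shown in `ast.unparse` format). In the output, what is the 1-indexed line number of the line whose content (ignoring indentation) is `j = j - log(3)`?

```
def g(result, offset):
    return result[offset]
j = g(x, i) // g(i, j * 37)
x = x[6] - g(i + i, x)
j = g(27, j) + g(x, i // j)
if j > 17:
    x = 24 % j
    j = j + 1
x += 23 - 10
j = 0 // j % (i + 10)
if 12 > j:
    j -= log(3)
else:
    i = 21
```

Transformed code:
j = x[i] // i[j * 37]
x = x[6] - (i + i)[x]
j = 27[j] + x[i // j]
if j > 17:
    x = 24 % j
    j = j + 1
x = x + (23 - 10)
j = 0 // j % (i + 10)
if 12 > j:
    j = j - log(3)
else:
    i = 21

10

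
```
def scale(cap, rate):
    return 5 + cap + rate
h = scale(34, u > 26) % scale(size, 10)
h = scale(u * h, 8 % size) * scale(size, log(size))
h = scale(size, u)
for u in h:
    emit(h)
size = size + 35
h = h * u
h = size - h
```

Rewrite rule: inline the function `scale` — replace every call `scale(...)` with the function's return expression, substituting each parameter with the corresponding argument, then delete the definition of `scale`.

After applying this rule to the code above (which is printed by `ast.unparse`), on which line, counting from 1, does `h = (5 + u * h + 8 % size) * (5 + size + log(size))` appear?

Transformed code:
h = (5 + 34 + (u > 26)) % (5 + size + 10)
h = (5 + u * h + 8 % size) * (5 + size + log(size))
h = 5 + size + u
for u in h:
    emit(h)
size = size + 35
h = h * u
h = size - h

2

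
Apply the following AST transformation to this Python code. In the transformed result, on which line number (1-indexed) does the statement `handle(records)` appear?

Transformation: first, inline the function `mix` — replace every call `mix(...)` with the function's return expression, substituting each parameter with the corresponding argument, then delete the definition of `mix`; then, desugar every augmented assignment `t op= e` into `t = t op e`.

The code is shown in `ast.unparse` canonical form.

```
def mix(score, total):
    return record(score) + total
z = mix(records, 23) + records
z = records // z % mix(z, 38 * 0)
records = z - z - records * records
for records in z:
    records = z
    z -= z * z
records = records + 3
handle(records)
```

8

Transformed code:
z = record(records) + 23 + records
z = records // z % (record(z) + 38 * 0)
records = z - z - records * records
for records in z:
    records = z
    z = z - z * z
records = records + 3
handle(records)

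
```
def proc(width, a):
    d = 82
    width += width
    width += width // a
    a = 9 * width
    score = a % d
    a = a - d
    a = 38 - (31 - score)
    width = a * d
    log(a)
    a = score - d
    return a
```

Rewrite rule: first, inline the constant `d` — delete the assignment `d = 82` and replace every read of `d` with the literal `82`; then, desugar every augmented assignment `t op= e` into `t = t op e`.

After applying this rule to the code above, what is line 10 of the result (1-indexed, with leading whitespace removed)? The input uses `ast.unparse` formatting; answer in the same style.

Transformed code:
def proc(width, a):
    width = width + width
    width = width + width // a
    a = 9 * width
    score = a % 82
    a = a - 82
    a = 38 - (31 - score)
    width = a * 82
    log(a)
    a = score - 82
    return a

a = score - 82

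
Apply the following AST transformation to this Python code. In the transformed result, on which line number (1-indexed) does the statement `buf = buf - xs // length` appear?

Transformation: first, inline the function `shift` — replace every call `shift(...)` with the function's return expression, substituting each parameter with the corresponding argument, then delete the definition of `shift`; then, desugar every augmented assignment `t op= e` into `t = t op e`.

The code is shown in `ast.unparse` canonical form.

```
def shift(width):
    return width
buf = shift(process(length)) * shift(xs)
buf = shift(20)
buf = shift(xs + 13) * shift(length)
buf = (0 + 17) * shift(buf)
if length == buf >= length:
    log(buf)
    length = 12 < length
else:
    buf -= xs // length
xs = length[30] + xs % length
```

9

Transformed code:
buf = process(length) * xs
buf = 20
buf = (xs + 13) * length
buf = (0 + 17) * buf
if length == buf >= length:
    log(buf)
    length = 12 < length
else:
    buf = buf - xs // length
xs = length[30] + xs % length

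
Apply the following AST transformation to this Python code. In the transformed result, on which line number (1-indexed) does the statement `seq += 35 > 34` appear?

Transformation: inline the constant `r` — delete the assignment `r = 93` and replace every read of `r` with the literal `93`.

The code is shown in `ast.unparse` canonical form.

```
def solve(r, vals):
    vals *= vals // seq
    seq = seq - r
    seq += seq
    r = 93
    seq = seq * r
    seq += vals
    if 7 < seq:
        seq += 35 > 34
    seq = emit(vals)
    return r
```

8

Transformed code:
def solve(r, vals):
    vals *= vals // seq
    seq = seq - 93
    seq += seq
    seq = seq * 93
    seq += vals
    if 7 < seq:
        seq += 35 > 34
    seq = emit(vals)
    return 93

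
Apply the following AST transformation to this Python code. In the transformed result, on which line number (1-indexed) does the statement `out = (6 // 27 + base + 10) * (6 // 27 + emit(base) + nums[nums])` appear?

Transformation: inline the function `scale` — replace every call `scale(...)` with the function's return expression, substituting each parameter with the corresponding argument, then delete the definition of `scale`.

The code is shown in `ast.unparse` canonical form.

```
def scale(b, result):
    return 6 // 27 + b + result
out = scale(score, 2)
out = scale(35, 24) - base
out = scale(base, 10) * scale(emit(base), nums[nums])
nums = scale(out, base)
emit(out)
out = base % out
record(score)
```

Transformed code:
out = 6 // 27 + score + 2
out = 6 // 27 + 35 + 24 - base
out = (6 // 27 + base + 10) * (6 // 27 + emit(base) + nums[nums])
nums = 6 // 27 + out + base
emit(out)
out = base % out
record(score)

3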